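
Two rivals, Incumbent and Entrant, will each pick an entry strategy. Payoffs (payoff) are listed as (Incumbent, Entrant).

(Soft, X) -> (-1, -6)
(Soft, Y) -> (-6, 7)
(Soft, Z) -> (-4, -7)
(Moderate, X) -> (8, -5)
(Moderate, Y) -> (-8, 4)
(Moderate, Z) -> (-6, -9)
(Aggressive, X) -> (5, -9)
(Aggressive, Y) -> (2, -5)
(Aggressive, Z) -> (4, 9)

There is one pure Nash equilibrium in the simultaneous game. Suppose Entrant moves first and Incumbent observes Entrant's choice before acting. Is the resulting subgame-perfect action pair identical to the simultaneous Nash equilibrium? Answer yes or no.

Backward induction with Entrant moving first.
- X: BR = Moderate, leader payoff -5.
- Y: BR = Aggressive, leader payoff -5.
- Z: BR = Aggressive, leader payoff 9.
Among -5, -5, 9, the best is 9 at Z. Subgame-perfect outcome: (Aggressive, Z) with payoffs (4, 9).
For the simultaneous game, intersect best replies.
Incumbent's best replies: X→Moderate; Y→Aggressive; Z→Aggressive.
Entrant's best replies: Soft→Y; Moderate→Y; Aggressive→Z.
The unique mutual best reply is (Aggressive, Z), giving (4, 9).
Sequential outcome (Aggressive, Z) coincides with the Nash profile (Aggressive, Z).

yes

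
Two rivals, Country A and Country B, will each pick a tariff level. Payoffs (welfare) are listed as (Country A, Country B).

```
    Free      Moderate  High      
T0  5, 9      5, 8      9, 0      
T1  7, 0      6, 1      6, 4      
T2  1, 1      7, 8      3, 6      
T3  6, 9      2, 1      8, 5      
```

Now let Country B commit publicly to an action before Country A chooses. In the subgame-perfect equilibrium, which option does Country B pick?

Solve by backward induction (Country B leads).
- Free → Country A plays T1 (best of 5, 7, 1, 6); Country B gets 0.
- Moderate → Country A plays T2 (best of 5, 6, 7, 2); Country B gets 8.
- High → Country A plays T0 (best of 9, 6, 3, 8); Country B gets 0.
Among 0, 8, 0, the best is 8 at Moderate. Subgame-perfect outcome: (T2, Moderate) with payoffs (7, 8).

Moderate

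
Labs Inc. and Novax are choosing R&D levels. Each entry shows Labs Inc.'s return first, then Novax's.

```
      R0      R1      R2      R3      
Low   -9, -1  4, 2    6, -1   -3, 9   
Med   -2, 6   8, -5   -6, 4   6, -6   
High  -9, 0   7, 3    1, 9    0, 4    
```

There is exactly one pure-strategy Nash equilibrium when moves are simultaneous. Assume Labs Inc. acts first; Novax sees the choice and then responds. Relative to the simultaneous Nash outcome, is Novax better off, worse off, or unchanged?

Backward induction with Labs Inc. moving first.
- Low → Novax plays R3 (best of -1, 2, -1, 9); Labs Inc. gets -3.
- Med → Novax plays R0 (best of 6, -5, 4, -6); Labs Inc. gets -2.
- High → Novax plays R2 (best of 0, 3, 9, 4); Labs Inc. gets 1.
Labs Inc.'s induced payoffs are -3, -2, 1, so Labs Inc. commits to High. Subgame-perfect outcome: (High, R2) with payoffs (1, 9).
For the simultaneous game, intersect best replies.
Labs Inc.'s best replies: R0→Med; R1→Med; R2→Low; R3→Med.
Novax's best replies: Low→R3; Med→R0; High→R2.
The unique mutual best reply is (Med, R0), giving (-2, 6).
Novax earns 9 sequentially versus 6 at the Nash outcome: better off.

better off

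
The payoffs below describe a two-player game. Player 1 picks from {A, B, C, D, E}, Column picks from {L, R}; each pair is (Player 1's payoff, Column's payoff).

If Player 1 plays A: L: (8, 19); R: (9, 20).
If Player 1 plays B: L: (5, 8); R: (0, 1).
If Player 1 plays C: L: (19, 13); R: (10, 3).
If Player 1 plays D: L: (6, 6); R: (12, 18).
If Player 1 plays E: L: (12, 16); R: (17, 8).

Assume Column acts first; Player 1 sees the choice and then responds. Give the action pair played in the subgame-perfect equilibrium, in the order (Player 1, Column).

Player 1 best-responds to each possible Column move:
- L: Player 1 compares 8, 5, 19, 6, 12 and picks C; Column would get 13.
- R: Player 1 compares 9, 0, 10, 12, 17 and picks E; Column would get 8.
Among 13, 8, the best is 13 at L. Subgame-perfect outcome: (C, L) with payoffs (19, 13).

(C, L)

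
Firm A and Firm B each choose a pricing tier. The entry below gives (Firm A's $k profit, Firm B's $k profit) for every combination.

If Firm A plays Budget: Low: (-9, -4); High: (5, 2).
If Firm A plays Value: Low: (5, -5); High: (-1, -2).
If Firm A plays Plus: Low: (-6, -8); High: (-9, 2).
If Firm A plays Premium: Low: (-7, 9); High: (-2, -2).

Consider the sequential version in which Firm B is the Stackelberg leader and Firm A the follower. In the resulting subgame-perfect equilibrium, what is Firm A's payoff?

5

Backward induction with Firm B moving first.
- Low → Firm A plays Value (best of -9, 5, -6, -7); Firm B gets -5.
- High → Firm A plays Budget (best of 5, -1, -9, -2); Firm B gets 2.
Maximizing over -5, 2, Firm B chooses High. Subgame-perfect outcome: (Budget, High) with payoffs (5, 2).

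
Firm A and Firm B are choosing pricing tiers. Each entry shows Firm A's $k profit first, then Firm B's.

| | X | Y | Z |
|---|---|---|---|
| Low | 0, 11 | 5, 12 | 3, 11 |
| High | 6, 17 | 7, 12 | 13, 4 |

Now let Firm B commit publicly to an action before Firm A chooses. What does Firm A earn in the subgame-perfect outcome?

6

Backward induction with Firm B moving first.
- X: Firm A compares 0, 6 and picks High; Firm B would get 17.
- Y: Firm A compares 5, 7 and picks High; Firm B would get 12.
- Z: Firm A compares 3, 13 and picks High; Firm B would get 4.
Among 17, 12, 4, the best is 17 at X. Subgame-perfect outcome: (High, X) with payoffs (6, 17).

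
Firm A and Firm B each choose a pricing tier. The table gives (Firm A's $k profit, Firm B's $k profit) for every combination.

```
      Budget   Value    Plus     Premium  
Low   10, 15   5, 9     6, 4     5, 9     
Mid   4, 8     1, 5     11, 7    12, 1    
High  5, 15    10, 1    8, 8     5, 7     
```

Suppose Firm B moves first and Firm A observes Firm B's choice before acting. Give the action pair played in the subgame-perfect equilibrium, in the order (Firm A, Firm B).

Firm A best-responds to each possible Firm B move:
- Budget: Firm A compares 10, 4, 5 and picks Low; Firm B would get 15.
- Value: Firm A compares 5, 1, 10 and picks High; Firm B would get 1.
- Plus: Firm A compares 6, 11, 8 and picks Mid; Firm B would get 7.
- Premium: Firm A compares 5, 12, 5 and picks Mid; Firm B would get 1.
Among 15, 1, 7, 1, the best is 15 at Budget. Subgame-perfect outcome: (Low, Budget) with payoffs (10, 15).

(Low, Budget)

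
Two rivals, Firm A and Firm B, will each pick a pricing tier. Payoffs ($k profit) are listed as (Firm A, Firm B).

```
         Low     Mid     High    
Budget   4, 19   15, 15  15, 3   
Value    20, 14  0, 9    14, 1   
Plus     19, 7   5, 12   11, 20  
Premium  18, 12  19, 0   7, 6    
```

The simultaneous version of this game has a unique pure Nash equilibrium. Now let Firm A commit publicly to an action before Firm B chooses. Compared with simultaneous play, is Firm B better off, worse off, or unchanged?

Work backward from Firm B's decision.
- Budget → Firm B plays Low (best of 19, 15, 3); Firm A gets 4.
- Value → Firm B plays Low (best of 14, 9, 1); Firm A gets 20.
- Plus → Firm B plays High (best of 7, 12, 20); Firm A gets 11.
- Premium → Firm B plays Low (best of 12, 0, 6); Firm A gets 18.
Maximizing over 4, 20, 11, 18, Firm A chooses Value. Subgame-perfect outcome: (Value, Low) with payoffs (20, 14).
Now find the simultaneous Nash equilibrium.
Firm A's best replies: Low→Value; Mid→Premium; High→Budget.
Firm B's best replies: Budget→Low; Value→Low; Plus→High; Premium→Low.
The unique mutual best reply is (Value, Low), giving (20, 14).
Firm B earns 14 sequentially versus 14 at the Nash outcome: unchanged.

unchanged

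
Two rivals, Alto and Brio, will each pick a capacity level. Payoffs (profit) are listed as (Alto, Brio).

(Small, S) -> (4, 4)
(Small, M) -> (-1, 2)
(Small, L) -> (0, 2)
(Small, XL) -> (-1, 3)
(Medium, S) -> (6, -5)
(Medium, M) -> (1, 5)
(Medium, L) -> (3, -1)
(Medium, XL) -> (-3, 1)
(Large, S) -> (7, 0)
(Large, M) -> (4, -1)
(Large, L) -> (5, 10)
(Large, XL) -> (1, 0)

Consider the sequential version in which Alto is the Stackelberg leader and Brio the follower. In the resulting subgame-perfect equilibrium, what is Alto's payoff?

5

Solve by backward induction (Alto leads).
- Small: Brio compares 4, 2, 2, 3 and picks S; Alto would get 4.
- Medium: Brio compares -5, 5, -1, 1 and picks M; Alto would get 1.
- Large: Brio compares 0, -1, 10, 0 and picks L; Alto would get 5.
Maximizing over 4, 1, 5, Alto chooses Large. Subgame-perfect outcome: (Large, L) with payoffs (5, 10).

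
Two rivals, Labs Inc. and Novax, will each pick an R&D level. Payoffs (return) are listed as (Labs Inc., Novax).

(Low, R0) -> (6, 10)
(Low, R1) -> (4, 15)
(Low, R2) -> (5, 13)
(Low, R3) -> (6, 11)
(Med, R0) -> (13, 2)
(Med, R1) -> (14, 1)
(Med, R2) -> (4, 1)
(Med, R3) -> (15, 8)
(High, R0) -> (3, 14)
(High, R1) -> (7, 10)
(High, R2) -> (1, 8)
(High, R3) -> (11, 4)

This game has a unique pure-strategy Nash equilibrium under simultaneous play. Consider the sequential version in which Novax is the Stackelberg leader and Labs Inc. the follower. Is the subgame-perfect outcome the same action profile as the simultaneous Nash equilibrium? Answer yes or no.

Labs Inc. best-responds to each possible Novax move:
- R0 → Labs Inc. plays Med (best of 6, 13, 3); Novax gets 2.
- R1 → Labs Inc. plays Med (best of 4, 14, 7); Novax gets 1.
- R2 → Labs Inc. plays Low (best of 5, 4, 1); Novax gets 13.
- R3 → Labs Inc. plays Med (best of 6, 15, 11); Novax gets 8.
Maximizing over 2, 1, 13, 8, Novax chooses R2. Subgame-perfect outcome: (Low, R2) with payoffs (5, 13).
For the simultaneous game, intersect best replies.
Labs Inc.'s best replies: R0→Med; R1→Med; R2→Low; R3→Med.
Novax's best replies: Low→R1; Med→R3; High→R0.
Only (Med, R3) has each player best-responding; Nash payoffs (15, 8).
Sequential outcome (Low, R2) differs from the Nash profile (Med, R3).

no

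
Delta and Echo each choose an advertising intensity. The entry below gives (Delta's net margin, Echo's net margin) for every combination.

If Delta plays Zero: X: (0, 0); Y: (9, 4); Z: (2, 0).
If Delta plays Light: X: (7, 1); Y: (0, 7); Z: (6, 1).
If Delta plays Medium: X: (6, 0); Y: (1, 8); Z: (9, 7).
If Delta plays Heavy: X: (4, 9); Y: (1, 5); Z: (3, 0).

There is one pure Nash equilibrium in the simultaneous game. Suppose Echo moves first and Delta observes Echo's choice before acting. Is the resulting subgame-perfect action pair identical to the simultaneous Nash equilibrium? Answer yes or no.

Solve by backward induction (Echo leads).
- X: Delta compares 0, 7, 6, 4 and picks Light; Echo would get 1.
- Y: Delta compares 9, 0, 1, 1 and picks Zero; Echo would get 4.
- Z: Delta compares 2, 6, 9, 3 and picks Medium; Echo would get 7.
Maximizing over 1, 4, 7, Echo chooses Z. Subgame-perfect outcome: (Medium, Z) with payoffs (9, 7).
For the simultaneous game, intersect best replies.
Delta's best replies: X→Light; Y→Zero; Z→Medium.
Echo's best replies: Zero→Y; Light→Y; Medium→Y; Heavy→X.
Only (Zero, Y) has each player best-responding; Nash payoffs (9, 4).
Sequential outcome (Medium, Z) differs from the Nash profile (Zero, Y).

no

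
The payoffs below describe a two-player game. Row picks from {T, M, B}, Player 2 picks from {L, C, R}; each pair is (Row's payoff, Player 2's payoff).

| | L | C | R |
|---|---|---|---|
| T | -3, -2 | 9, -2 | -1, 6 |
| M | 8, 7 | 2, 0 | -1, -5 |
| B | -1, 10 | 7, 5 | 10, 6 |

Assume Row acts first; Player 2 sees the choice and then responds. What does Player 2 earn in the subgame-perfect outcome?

7

Backward induction with Row moving first.
- T: BR = R, leader payoff -1.
- M: BR = L, leader payoff 8.
- B: BR = L, leader payoff -1.
Among -1, 8, -1, the best is 8 at M. Subgame-perfect outcome: (M, L) with payoffs (8, 7).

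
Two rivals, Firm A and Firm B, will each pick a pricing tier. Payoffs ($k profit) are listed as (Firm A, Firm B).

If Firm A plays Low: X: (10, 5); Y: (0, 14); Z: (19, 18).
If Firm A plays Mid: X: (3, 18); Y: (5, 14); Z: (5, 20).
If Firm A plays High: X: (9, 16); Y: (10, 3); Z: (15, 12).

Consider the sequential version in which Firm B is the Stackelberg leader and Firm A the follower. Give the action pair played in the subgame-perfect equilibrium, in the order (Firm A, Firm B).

(Low, Z)

Work backward from Firm A's decision.
- X: BR = Low, leader payoff 5.
- Y: BR = High, leader payoff 3.
- Z: BR = Low, leader payoff 18.
Maximizing over 5, 3, 18, Firm B chooses Z. Subgame-perfect outcome: (Low, Z) with payoffs (19, 18).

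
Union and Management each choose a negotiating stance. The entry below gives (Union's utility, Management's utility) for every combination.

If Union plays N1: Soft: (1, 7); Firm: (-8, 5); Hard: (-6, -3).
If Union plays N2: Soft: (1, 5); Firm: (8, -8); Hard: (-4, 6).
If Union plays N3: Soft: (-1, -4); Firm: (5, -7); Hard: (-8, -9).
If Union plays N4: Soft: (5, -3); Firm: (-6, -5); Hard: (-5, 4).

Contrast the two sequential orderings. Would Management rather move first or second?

second

If Union leads: Management's best replies are N1→Soft, N2→Hard, N3→Soft, N4→Hard; Union's induced payoffs 1, -4, -1, -5; outcome (N1, Soft), payoffs (1, 7).
If Management leads: Union's best replies are Soft→N4, Firm→N2, Hard→N2; Management's induced payoffs -3, -8, 6; outcome (N2, Hard), payoffs (-4, 6).
Management gets 6 moving first and 7 moving second, so Management prefers to move second.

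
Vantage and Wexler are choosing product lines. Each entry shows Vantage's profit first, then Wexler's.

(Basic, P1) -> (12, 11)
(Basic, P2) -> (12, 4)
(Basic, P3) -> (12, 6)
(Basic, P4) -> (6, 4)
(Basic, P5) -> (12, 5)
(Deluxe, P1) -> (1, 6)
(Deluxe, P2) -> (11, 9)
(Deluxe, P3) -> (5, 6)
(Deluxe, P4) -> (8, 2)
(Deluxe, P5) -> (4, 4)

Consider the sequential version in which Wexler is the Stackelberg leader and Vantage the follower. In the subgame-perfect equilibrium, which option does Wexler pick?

P1

Work backward from Vantage's decision.
- P1 → Vantage plays Basic (best of 12, 1); Wexler gets 11.
- P2 → Vantage plays Basic (best of 12, 11); Wexler gets 4.
- P3 → Vantage plays Basic (best of 12, 5); Wexler gets 6.
- P4 → Vantage plays Deluxe (best of 6, 8); Wexler gets 2.
- P5 → Vantage plays Basic (best of 12, 4); Wexler gets 5.
Wexler's induced payoffs are 11, 4, 6, 2, 5, so Wexler commits to P1. Subgame-perfect outcome: (Basic, P1) with payoffs (12, 11).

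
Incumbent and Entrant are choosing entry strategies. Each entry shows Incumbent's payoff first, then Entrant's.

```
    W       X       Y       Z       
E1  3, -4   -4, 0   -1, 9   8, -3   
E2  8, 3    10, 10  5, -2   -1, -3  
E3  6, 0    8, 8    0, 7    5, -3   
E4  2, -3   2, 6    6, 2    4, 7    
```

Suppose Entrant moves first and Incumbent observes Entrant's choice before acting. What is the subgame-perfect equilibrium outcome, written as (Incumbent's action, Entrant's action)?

(E2, X)

Incumbent best-responds to each possible Entrant move:
- W: Incumbent compares 3, 8, 6, 2 and picks E2; Entrant would get 3.
- X: Incumbent compares -4, 10, 8, 2 and picks E2; Entrant would get 10.
- Y: Incumbent compares -1, 5, 0, 6 and picks E4; Entrant would get 2.
- Z: Incumbent compares 8, -1, 5, 4 and picks E1; Entrant would get -3.
Entrant's induced payoffs are 3, 10, 2, -3, so Entrant commits to X. Subgame-perfect outcome: (E2, X) with payoffs (10, 10).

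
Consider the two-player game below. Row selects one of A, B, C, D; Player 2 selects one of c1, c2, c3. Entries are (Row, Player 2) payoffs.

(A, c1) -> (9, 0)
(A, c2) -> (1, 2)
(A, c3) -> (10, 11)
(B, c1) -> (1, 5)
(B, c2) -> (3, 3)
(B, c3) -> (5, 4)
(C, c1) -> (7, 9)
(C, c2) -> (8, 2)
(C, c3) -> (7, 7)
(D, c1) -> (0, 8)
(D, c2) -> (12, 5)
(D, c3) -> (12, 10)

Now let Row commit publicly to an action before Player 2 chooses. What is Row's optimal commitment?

Player 2 best-responds to each possible Row move:
- A: Player 2 compares 0, 2, 11 and picks c3; Row would get 10.
- B: Player 2 compares 5, 3, 4 and picks c1; Row would get 1.
- C: Player 2 compares 9, 2, 7 and picks c1; Row would get 7.
- D: Player 2 compares 8, 5, 10 and picks c3; Row would get 12.
Among 10, 1, 7, 12, the best is 12 at D. Subgame-perfect outcome: (D, c3) with payoffs (12, 10).

D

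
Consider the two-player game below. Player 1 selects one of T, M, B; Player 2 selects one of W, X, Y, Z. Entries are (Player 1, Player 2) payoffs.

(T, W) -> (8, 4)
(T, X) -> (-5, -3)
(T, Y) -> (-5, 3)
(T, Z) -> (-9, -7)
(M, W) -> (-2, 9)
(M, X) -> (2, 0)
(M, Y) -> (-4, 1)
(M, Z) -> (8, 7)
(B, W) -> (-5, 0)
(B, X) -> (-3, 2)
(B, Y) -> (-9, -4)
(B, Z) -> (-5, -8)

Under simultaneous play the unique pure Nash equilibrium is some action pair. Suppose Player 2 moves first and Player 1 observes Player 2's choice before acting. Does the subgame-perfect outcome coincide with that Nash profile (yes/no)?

Work backward from Player 1's decision.
- W: BR = T, leader payoff 4.
- X: BR = M, leader payoff 0.
- Y: BR = M, leader payoff 1.
- Z: BR = M, leader payoff 7.
Player 2's induced payoffs are 4, 0, 1, 7, so Player 2 commits to Z. Subgame-perfect outcome: (M, Z) with payoffs (8, 7).
Now find the simultaneous Nash equilibrium.
Player 1's best replies: W→T; X→M; Y→M; Z→M.
Player 2's best replies: T→W; M→W; B→X.
Only (T, W) has each player best-responding; Nash payoffs (8, 4).
Sequential outcome (M, Z) differs from the Nash profile (T, W).

no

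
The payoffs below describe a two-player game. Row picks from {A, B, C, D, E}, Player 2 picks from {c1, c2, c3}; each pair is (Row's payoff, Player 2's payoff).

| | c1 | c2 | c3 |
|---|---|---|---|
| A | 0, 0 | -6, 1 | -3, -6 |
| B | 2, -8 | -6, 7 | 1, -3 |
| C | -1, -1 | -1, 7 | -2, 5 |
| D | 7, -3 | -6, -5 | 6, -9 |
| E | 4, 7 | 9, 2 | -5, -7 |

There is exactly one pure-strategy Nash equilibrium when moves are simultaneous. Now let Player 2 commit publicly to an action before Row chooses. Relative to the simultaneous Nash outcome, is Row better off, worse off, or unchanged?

Row best-responds to each possible Player 2 move:
- c1: BR = D, leader payoff -3.
- c2: BR = E, leader payoff 2.
- c3: BR = D, leader payoff -9.
Player 2's induced payoffs are -3, 2, -9, so Player 2 commits to c2. Subgame-perfect outcome: (E, c2) with payoffs (9, 2).
Now find the simultaneous Nash equilibrium.
Row's best replies: c1→D; c2→E; c3→D.
Player 2's best replies: A→c2; B→c2; C→c2; D→c1; E→c1.
Only (D, c1) has each player best-responding; Nash payoffs (7, -3).
Row earns 9 sequentially versus 7 at the Nash outcome: better off.

better off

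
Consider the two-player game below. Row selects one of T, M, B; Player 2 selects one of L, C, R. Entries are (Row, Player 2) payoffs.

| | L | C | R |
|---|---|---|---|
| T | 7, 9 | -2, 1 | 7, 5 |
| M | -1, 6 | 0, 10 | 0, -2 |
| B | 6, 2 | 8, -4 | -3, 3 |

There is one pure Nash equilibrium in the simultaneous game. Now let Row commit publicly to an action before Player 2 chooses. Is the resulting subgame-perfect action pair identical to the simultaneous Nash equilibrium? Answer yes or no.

Backward induction with Row moving first.
- T → Player 2 plays L (best of 9, 1, 5); Row gets 7.
- M → Player 2 plays C (best of 6, 10, -2); Row gets 0.
- B → Player 2 plays R (best of 2, -4, 3); Row gets -3.
Among 7, 0, -3, the best is 7 at T. Subgame-perfect outcome: (T, L) with payoffs (7, 9).
Now find the simultaneous Nash equilibrium.
Row's best replies: L→T; C→B; R→T.
Player 2's best replies: T→L; M→C; B→R.
Only (T, L) has each player best-responding; Nash payoffs (7, 9).
Sequential outcome (T, L) coincides with the Nash profile (T, L).

yes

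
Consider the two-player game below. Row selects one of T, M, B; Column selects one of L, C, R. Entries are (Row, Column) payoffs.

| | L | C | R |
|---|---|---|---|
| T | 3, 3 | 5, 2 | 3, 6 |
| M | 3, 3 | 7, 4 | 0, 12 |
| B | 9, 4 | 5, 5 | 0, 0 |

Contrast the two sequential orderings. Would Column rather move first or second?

first

If Row leads: Column's best replies are T→R, M→R, B→C; Row's induced payoffs 3, 0, 5; outcome (B, C), payoffs (5, 5).
If Column leads: Row's best replies are L→B, C→M, R→T; Column's induced payoffs 4, 4, 6; outcome (T, R), payoffs (3, 6).
Column gets 6 moving first and 5 moving second, so Column prefers to move first.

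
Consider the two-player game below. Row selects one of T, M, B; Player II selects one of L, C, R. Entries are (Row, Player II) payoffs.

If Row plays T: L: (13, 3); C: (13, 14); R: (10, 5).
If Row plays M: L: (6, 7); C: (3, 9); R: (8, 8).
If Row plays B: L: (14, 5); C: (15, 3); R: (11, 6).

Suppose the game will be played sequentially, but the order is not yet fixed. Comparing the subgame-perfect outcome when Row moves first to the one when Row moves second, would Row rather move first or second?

If Row leads: Player II's best replies are T→C, M→C, B→R; Row's induced payoffs 13, 3, 11; outcome (T, C), payoffs (13, 14).
If Player II leads: Row's best replies are L→B, C→B, R→B; Player II's induced payoffs 5, 3, 6; outcome (B, R), payoffs (11, 6).
Row gets 13 moving first and 11 moving second, so Row prefers to move first.

first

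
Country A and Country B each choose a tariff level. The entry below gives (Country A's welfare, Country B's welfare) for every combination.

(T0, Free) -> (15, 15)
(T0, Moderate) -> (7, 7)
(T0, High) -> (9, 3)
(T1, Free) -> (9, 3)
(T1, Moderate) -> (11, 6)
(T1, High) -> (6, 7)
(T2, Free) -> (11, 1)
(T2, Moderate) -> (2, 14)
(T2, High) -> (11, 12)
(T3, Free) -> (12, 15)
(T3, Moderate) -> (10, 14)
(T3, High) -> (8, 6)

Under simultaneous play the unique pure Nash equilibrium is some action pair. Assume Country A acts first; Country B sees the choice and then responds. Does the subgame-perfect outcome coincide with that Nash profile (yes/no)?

Solve by backward induction (Country A leads).
- T0: BR = Free, leader payoff 15.
- T1: BR = High, leader payoff 6.
- T2: BR = Moderate, leader payoff 2.
- T3: BR = Free, leader payoff 12.
Among 15, 6, 2, 12, the best is 15 at T0. Subgame-perfect outcome: (T0, Free) with payoffs (15, 15).
Now find the simultaneous Nash equilibrium.
Country A's best replies: Free→T0; Moderate→T1; High→T2.
Country B's best replies: T0→Free; T1→High; T2→Moderate; T3→Free.
The unique mutual best reply is (T0, Free), giving (15, 15).
Sequential outcome (T0, Free) coincides with the Nash profile (T0, Free).

yes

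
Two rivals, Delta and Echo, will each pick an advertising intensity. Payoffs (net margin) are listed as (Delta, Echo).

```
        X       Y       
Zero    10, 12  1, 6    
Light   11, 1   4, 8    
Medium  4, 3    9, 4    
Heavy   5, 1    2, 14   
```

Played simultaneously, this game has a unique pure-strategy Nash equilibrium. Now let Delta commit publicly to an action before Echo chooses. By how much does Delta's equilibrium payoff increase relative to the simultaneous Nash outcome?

Backward induction with Delta moving first.
- Zero: BR = X, leader payoff 10.
- Light: BR = Y, leader payoff 4.
- Medium: BR = Y, leader payoff 9.
- Heavy: BR = Y, leader payoff 2.
Among 10, 4, 9, 2, the best is 10 at Zero. Subgame-perfect outcome: (Zero, X) with payoffs (10, 12).
Under simultaneous play:
Delta's best replies: X→Light; Y→Medium.
Echo's best replies: Zero→X; Light→Y; Medium→Y; Heavy→Y.
Only (Medium, Y) has each player best-responding; Nash payoffs (9, 4).
Delta's commitment gain: 10 − 9 = 1.

1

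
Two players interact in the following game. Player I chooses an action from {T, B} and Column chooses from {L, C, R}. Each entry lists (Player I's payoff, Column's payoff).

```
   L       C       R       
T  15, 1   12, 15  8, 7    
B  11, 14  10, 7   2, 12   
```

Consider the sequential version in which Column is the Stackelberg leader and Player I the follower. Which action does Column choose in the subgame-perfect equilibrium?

Player I best-responds to each possible Column move:
- L → Player I plays T (best of 15, 11); Column gets 1.
- C → Player I plays T (best of 12, 10); Column gets 15.
- R → Player I plays T (best of 8, 2); Column gets 7.
Column's induced payoffs are 1, 15, 7, so Column commits to C. Subgame-perfect outcome: (T, C) with payoffs (12, 15).

C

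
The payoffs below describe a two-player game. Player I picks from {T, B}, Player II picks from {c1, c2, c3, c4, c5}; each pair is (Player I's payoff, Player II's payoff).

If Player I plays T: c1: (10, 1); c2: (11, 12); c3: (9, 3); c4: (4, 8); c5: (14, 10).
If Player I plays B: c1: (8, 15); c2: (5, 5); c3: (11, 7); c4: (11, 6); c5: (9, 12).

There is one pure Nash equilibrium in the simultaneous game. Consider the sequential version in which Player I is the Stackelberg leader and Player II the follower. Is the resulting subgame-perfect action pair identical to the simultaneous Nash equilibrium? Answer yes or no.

Player II best-responds to each possible Player I move:
- T: Player II compares 1, 12, 3, 8, 10 and picks c2; Player I would get 11.
- B: Player II compares 15, 5, 7, 6, 12 and picks c1; Player I would get 8.
Maximizing over 11, 8, Player I chooses T. Subgame-perfect outcome: (T, c2) with payoffs (11, 12).
Under simultaneous play:
Player I's best replies: c1→T; c2→T; c3→B; c4→B; c5→T.
Player II's best replies: T→c2; B→c1.
Only (T, c2) has each player best-responding; Nash payoffs (11, 12).
Sequential outcome (T, c2) coincides with the Nash profile (T, c2).

yes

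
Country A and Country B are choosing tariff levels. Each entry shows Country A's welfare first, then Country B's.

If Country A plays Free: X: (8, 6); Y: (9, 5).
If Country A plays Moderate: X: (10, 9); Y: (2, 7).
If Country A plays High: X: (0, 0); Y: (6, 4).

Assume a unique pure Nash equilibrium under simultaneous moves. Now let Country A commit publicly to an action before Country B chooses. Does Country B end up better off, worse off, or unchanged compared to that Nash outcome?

unchanged

Solve by backward induction (Country A leads).
- Free: Country B compares 6, 5 and picks X; Country A would get 8.
- Moderate: Country B compares 9, 7 and picks X; Country A would get 10.
- High: Country B compares 0, 4 and picks Y; Country A would get 6.
Country A's induced payoffs are 8, 10, 6, so Country A commits to Moderate. Subgame-perfect outcome: (Moderate, X) with payoffs (10, 9).
Under simultaneous play:
Country A's best replies: X→Moderate; Y→Free.
Country B's best replies: Free→X; Moderate→X; High→Y.
The unique mutual best reply is (Moderate, X), giving (10, 9).
Country B earns 9 sequentially versus 9 at the Nash outcome: unchanged.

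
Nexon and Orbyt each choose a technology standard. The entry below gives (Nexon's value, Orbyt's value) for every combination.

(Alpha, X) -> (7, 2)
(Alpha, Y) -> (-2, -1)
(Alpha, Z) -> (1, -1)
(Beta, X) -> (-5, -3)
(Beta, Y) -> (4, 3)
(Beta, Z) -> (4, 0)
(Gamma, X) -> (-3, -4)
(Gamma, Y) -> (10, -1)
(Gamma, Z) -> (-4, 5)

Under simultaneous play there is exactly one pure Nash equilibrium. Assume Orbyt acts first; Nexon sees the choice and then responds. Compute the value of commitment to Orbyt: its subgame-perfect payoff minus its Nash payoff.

Backward induction with Orbyt moving first.
- X → Nexon plays Alpha (best of 7, -5, -3); Orbyt gets 2.
- Y → Nexon plays Gamma (best of -2, 4, 10); Orbyt gets -1.
- Z → Nexon plays Beta (best of 1, 4, -4); Orbyt gets 0.
Maximizing over 2, -1, 0, Orbyt chooses X. Subgame-perfect outcome: (Alpha, X) with payoffs (7, 2).
Now find the simultaneous Nash equilibrium.
Nexon's best replies: X→Alpha; Y→Gamma; Z→Beta.
Orbyt's best replies: Alpha→X; Beta→Y; Gamma→Z.
Only (Alpha, X) has each player best-responding; Nash payoffs (7, 2).
Orbyt's commitment gain: 2 − 2 = 0.

0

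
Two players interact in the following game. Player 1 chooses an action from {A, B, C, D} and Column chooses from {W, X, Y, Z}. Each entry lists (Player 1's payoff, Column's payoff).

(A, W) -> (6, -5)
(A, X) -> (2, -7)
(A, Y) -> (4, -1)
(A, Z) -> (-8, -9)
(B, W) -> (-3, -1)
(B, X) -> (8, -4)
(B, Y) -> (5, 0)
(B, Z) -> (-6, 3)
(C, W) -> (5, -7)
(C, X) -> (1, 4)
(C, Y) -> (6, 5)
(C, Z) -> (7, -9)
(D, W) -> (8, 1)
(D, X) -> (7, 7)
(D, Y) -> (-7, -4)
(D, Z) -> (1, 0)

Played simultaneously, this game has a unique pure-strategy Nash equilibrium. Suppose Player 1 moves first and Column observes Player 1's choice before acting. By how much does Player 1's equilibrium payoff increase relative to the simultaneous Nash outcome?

Column best-responds to each possible Player 1 move:
- A → Column plays Y (best of -5, -7, -1, -9); Player 1 gets 4.
- B → Column plays Z (best of -1, -4, 0, 3); Player 1 gets -6.
- C → Column plays Y (best of -7, 4, 5, -9); Player 1 gets 6.
- D → Column plays X (best of 1, 7, -4, 0); Player 1 gets 7.
Among 4, -6, 6, 7, the best is 7 at D. Subgame-perfect outcome: (D, X) with payoffs (7, 7).
Under simultaneous play:
Player 1's best replies: W→D; X→B; Y→C; Z→C.
Column's best replies: A→Y; B→Z; C→Y; D→X.
Only (C, Y) has each player best-responding; Nash payoffs (6, 5).
Player 1's commitment gain: 7 − 6 = 1.

1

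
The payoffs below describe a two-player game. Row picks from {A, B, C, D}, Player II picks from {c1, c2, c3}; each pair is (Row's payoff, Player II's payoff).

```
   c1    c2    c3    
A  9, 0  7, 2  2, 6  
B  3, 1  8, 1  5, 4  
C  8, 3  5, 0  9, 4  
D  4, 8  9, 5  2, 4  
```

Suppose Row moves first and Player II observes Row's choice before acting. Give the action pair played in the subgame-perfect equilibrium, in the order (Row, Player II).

(C, c3)

Work backward from Player II's decision.
- A: Player II compares 0, 2, 6 and picks c3; Row would get 2.
- B: Player II compares 1, 1, 4 and picks c3; Row would get 5.
- C: Player II compares 3, 0, 4 and picks c3; Row would get 9.
- D: Player II compares 8, 5, 4 and picks c1; Row would get 4.
Among 2, 5, 9, 4, the best is 9 at C. Subgame-perfect outcome: (C, c3) with payoffs (9, 4).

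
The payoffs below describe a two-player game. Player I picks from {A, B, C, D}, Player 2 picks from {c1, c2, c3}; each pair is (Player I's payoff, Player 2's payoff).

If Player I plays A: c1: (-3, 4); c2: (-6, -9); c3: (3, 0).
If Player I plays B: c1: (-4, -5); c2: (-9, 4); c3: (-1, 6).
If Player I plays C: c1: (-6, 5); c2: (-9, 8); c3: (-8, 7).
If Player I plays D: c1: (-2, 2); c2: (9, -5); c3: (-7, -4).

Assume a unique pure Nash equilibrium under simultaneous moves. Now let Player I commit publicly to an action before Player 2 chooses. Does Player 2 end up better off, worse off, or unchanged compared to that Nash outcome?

better off

Player 2 best-responds to each possible Player I move:
- A → Player 2 plays c1 (best of 4, -9, 0); Player I gets -3.
- B → Player 2 plays c3 (best of -5, 4, 6); Player I gets -1.
- C → Player 2 plays c2 (best of 5, 8, 7); Player I gets -9.
- D → Player 2 plays c1 (best of 2, -5, -4); Player I gets -2.
Player I's induced payoffs are -3, -1, -9, -2, so Player I commits to B. Subgame-perfect outcome: (B, c3) with payoffs (-1, 6).
Under simultaneous play:
Player I's best replies: c1→D; c2→D; c3→A.
Player 2's best replies: A→c1; B→c3; C→c2; D→c1.
The unique mutual best reply is (D, c1), giving (-2, 2).
Player 2 earns 6 sequentially versus 2 at the Nash outcome: better off.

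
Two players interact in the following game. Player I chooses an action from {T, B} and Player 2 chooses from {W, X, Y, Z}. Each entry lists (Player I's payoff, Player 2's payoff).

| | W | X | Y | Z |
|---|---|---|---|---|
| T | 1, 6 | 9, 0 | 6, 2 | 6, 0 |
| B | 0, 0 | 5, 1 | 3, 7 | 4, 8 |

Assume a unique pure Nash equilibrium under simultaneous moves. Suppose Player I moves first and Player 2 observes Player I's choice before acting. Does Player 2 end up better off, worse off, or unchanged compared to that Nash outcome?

better off

Backward induction with Player I moving first.
- T: BR = W, leader payoff 1.
- B: BR = Z, leader payoff 4.
Among 1, 4, the best is 4 at B. Subgame-perfect outcome: (B, Z) with payoffs (4, 8).
Under simultaneous play:
Player I's best replies: W→T; X→T; Y→T; Z→T.
Player 2's best replies: T→W; B→Z.
Only (T, W) has each player best-responding; Nash payoffs (1, 6).
Player 2 earns 8 sequentially versus 6 at the Nash outcome: better off.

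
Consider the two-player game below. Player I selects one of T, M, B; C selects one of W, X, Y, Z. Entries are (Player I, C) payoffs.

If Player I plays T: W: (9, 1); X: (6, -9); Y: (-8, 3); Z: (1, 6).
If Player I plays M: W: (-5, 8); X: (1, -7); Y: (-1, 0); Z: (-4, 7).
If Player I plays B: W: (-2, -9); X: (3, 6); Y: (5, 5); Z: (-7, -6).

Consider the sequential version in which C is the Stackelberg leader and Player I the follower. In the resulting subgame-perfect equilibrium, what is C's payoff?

Solve by backward induction (C leads).
- W: Player I compares 9, -5, -2 and picks T; C would get 1.
- X: Player I compares 6, 1, 3 and picks T; C would get -9.
- Y: Player I compares -8, -1, 5 and picks B; C would get 5.
- Z: Player I compares 1, -4, -7 and picks T; C would get 6.
Among 1, -9, 5, 6, the best is 6 at Z. Subgame-perfect outcome: (T, Z) with payoffs (1, 6).

6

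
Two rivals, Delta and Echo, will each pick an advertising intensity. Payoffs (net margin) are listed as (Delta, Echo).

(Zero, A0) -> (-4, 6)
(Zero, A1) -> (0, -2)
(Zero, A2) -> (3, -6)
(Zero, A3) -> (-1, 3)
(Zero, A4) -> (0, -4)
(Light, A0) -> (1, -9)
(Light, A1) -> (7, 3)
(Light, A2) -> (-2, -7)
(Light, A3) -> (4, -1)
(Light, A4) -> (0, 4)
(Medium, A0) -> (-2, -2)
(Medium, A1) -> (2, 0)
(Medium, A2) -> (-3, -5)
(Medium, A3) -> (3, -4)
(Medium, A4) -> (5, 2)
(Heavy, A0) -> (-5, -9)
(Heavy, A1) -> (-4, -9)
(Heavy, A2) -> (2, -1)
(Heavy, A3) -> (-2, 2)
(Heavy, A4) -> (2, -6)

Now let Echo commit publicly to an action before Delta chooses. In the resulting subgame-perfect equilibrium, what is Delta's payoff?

Backward induction with Echo moving first.
- A0: BR = Light, leader payoff -9.
- A1: BR = Light, leader payoff 3.
- A2: BR = Zero, leader payoff -6.
- A3: BR = Light, leader payoff -1.
- A4: BR = Medium, leader payoff 2.
Echo's induced payoffs are -9, 3, -6, -1, 2, so Echo commits to A1. Subgame-perfect outcome: (Light, A1) with payoffs (7, 3).

7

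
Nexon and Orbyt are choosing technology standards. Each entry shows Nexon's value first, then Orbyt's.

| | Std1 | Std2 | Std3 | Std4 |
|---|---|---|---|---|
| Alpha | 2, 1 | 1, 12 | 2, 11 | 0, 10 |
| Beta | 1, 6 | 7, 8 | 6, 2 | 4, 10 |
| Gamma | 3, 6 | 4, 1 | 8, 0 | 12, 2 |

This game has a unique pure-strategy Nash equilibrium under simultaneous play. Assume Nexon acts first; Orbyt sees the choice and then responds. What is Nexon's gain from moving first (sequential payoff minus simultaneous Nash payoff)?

Solve by backward induction (Nexon leads).
- Alpha: Orbyt compares 1, 12, 11, 10 and picks Std2; Nexon would get 1.
- Beta: Orbyt compares 6, 8, 2, 10 and picks Std4; Nexon would get 4.
- Gamma: Orbyt compares 6, 1, 0, 2 and picks Std1; Nexon would get 3.
Nexon's induced payoffs are 1, 4, 3, so Nexon commits to Beta. Subgame-perfect outcome: (Beta, Std4) with payoffs (4, 10).
Under simultaneous play:
Nexon's best replies: Std1→Gamma; Std2→Beta; Std3→Gamma; Std4→Gamma.
Orbyt's best replies: Alpha→Std2; Beta→Std4; Gamma→Std1.
Only (Gamma, Std1) has each player best-responding; Nash payoffs (3, 6).
Nexon's commitment gain: 4 − 3 = 1.

1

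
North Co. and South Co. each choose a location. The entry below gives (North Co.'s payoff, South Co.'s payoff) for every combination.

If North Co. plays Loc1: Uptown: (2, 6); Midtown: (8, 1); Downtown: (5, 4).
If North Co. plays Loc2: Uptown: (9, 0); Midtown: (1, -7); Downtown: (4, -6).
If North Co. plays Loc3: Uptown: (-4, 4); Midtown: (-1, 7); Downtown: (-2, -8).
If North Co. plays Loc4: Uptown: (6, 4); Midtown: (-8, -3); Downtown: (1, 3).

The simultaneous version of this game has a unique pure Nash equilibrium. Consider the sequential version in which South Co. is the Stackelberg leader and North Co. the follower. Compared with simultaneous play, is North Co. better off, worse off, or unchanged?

Work backward from North Co.'s decision.
- Uptown: North Co. compares 2, 9, -4, 6 and picks Loc2; South Co. would get 0.
- Midtown: North Co. compares 8, 1, -1, -8 and picks Loc1; South Co. would get 1.
- Downtown: North Co. compares 5, 4, -2, 1 and picks Loc1; South Co. would get 4.
Maximizing over 0, 1, 4, South Co. chooses Downtown. Subgame-perfect outcome: (Loc1, Downtown) with payoffs (5, 4).
Under simultaneous play:
North Co.'s best replies: Uptown→Loc2; Midtown→Loc1; Downtown→Loc1.
South Co.'s best replies: Loc1→Uptown; Loc2→Uptown; Loc3→Midtown; Loc4→Uptown.
The unique mutual best reply is (Loc2, Uptown), giving (9, 0).
North Co. earns 5 sequentially versus 9 at the Nash outcome: worse off.

worse off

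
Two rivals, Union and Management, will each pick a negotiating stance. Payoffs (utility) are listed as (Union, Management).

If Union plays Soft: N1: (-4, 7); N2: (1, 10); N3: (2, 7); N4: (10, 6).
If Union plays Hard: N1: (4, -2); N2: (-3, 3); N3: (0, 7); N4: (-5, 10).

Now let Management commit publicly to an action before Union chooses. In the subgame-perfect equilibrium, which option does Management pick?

Work backward from Union's decision.
- N1: Union compares -4, 4 and picks Hard; Management would get -2.
- N2: Union compares 1, -3 and picks Soft; Management would get 10.
- N3: Union compares 2, 0 and picks Soft; Management would get 7.
- N4: Union compares 10, -5 and picks Soft; Management would get 6.
Maximizing over -2, 10, 7, 6, Management chooses N2. Subgame-perfect outcome: (Soft, N2) with payoffs (1, 10).

N2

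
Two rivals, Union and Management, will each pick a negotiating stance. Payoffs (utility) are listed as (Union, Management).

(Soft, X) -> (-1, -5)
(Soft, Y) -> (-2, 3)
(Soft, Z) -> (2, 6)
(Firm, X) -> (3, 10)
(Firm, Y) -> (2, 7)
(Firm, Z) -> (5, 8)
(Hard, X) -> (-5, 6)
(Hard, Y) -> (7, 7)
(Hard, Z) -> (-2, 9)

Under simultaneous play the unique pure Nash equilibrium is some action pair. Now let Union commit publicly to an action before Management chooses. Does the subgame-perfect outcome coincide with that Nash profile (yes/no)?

yes

Work backward from Management's decision.
- Soft: Management compares -5, 3, 6 and picks Z; Union would get 2.
- Firm: Management compares 10, 7, 8 and picks X; Union would get 3.
- Hard: Management compares 6, 7, 9 and picks Z; Union would get -2.
Among 2, 3, -2, the best is 3 at Firm. Subgame-perfect outcome: (Firm, X) with payoffs (3, 10).
Under simultaneous play:
Union's best replies: X→Firm; Y→Hard; Z→Firm.
Management's best replies: Soft→Z; Firm→X; Hard→Z.
Only (Firm, X) has each player best-responding; Nash payoffs (3, 10).
Sequential outcome (Firm, X) coincides with the Nash profile (Firm, X).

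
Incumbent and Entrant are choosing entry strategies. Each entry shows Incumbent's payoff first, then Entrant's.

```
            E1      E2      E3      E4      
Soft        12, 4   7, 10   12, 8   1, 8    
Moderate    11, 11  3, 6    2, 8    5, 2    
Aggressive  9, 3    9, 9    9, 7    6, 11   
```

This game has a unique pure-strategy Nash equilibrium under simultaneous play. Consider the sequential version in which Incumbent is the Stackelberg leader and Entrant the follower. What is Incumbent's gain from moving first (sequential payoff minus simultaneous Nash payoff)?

5

Entrant best-responds to each possible Incumbent move:
- Soft: BR = E2, leader payoff 7.
- Moderate: BR = E1, leader payoff 11.
- Aggressive: BR = E4, leader payoff 6.
Incumbent's induced payoffs are 7, 11, 6, so Incumbent commits to Moderate. Subgame-perfect outcome: (Moderate, E1) with payoffs (11, 11).
For the simultaneous game, intersect best replies.
Incumbent's best replies: E1→Soft; E2→Aggressive; E3→Soft; E4→Aggressive.
Entrant's best replies: Soft→E2; Moderate→E1; Aggressive→E4.
The unique mutual best reply is (Aggressive, E4), giving (6, 11).
Incumbent's commitment gain: 11 − 6 = 5.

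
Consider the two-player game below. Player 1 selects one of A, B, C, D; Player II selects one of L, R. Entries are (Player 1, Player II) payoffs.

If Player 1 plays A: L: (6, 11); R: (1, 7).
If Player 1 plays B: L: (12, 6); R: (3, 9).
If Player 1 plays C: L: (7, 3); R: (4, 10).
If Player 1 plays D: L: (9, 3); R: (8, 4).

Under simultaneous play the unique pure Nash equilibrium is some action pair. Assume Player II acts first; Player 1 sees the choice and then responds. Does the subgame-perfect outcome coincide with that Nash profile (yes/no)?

Backward induction with Player II moving first.
- L: BR = B, leader payoff 6.
- R: BR = D, leader payoff 4.
Among 6, 4, the best is 6 at L. Subgame-perfect outcome: (B, L) with payoffs (12, 6).
Under simultaneous play:
Player 1's best replies: L→B; R→D.
Player II's best replies: A→L; B→R; C→R; D→R.
Only (D, R) has each player best-responding; Nash payoffs (8, 4).
Sequential outcome (B, L) differs from the Nash profile (D, R).

no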